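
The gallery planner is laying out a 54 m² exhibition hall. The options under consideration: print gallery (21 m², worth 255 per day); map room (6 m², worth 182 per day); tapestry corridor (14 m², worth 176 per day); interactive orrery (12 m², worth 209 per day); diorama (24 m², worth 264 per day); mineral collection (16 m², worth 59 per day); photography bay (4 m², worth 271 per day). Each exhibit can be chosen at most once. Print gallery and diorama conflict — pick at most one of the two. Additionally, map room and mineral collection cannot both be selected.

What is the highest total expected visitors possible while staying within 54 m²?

926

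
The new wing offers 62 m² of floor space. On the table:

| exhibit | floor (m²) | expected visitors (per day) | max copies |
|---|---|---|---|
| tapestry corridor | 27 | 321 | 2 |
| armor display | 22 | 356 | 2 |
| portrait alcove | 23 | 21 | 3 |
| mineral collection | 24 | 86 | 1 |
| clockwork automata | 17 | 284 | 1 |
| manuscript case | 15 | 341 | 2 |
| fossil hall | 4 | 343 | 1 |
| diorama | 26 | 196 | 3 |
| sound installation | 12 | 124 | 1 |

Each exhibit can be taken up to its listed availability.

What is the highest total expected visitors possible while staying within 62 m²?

Taking the top-ratio exhibits first gives clockwork automata + 2×manuscript case + fossil hall for 1309 (51 m²).
The 17 m² tied up in clockwork automata is better spent on armor display — total rises to 1381 (56 m²).
Every other selection either busts 62 m² or exceeds an availability limit or fails to beat 1381.

1381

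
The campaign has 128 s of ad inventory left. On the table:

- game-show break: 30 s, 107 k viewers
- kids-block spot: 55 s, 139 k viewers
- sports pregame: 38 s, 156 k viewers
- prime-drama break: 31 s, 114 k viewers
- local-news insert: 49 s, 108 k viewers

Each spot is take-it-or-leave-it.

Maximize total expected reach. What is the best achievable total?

409

Ranking by ratio (expected reach/s): sports pregame 4.11, prime-drama break 3.68, game-show break 3.57, kids-block spot 2.53.
A density-first pass picks game-show break + sports pregame + prime-drama break — 377 at 99 s.
Dropping game-show break frees 30 s; slotting in kids-block spot (55 s) lifts the total to 409 at 124 s.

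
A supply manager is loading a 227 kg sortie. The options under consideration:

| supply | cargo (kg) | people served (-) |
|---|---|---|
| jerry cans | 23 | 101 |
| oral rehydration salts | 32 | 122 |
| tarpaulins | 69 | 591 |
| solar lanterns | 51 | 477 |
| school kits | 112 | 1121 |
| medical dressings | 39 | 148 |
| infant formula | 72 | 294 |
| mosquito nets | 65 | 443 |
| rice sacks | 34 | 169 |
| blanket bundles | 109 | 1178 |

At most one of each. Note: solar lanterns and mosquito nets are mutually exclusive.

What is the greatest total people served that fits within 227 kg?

By people served per kg: blanket bundles 10.81, school kits 10.01, solar lanterns 9.35 lead.
Taking school kits + blanket bundles: 221 kg used, 2299 in people served.
The spare 6 kg is too small for any remaining supply, and no feasible exchange beats 2299.

2299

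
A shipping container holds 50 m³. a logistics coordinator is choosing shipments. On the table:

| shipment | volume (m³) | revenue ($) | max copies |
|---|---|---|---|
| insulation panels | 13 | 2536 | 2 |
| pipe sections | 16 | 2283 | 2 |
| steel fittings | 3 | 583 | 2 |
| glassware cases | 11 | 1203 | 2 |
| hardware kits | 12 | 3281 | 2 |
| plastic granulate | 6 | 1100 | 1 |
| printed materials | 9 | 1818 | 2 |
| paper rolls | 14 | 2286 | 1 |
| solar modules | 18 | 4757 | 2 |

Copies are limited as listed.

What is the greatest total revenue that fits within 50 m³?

12795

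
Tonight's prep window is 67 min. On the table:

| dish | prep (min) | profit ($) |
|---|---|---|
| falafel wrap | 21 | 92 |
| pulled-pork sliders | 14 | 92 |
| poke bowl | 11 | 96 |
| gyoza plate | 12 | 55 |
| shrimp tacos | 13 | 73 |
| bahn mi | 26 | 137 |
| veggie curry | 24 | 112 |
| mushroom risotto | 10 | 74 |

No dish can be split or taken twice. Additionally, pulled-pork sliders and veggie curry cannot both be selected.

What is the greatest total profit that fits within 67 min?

399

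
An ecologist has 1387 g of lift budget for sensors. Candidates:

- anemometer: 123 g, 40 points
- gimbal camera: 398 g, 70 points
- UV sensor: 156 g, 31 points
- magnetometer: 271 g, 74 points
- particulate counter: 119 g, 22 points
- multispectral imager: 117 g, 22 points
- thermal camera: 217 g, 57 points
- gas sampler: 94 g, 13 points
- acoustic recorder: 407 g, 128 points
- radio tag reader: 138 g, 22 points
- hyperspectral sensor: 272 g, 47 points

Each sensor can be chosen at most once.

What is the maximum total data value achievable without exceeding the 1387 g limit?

365

Ranking by ratio (data value/g): anemometer 0.33, acoustic recorder 0.31, magnetometer 0.27.
Taking anemometer + UV sensor + magnetometer + particulate counter + thermal camera + gas sampler + acoustic recorder: 1387 g used, 365 in data value.
Anemometer + UV sensor + magnetometer + multispectral imager + thermal camera + gas sampler + acoustic recorder (1385 g) also reaches 365 — a tie, but nothing goes higher.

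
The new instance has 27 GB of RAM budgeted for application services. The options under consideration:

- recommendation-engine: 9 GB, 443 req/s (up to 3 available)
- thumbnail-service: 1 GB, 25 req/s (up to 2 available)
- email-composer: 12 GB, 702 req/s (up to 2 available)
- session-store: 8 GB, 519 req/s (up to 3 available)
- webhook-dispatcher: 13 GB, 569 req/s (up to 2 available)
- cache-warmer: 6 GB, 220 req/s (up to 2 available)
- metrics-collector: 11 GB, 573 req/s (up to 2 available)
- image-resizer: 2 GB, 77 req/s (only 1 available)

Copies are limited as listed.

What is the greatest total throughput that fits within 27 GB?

Thumbnail-service + 3×session-store + image-resizer uses 27 of the 27 GB and totals 1659.
That's the maximum — no swap from here does better than 1659.

1659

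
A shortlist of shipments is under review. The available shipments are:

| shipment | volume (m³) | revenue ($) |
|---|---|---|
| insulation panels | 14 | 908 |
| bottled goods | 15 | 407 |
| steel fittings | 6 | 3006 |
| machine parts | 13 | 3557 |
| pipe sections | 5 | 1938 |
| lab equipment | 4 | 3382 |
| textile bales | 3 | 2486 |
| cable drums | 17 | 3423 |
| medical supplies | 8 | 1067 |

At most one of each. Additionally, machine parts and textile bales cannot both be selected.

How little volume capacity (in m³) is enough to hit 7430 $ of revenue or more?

12

Need the lightest bundle worth ≥ 7430.
pipe sections + lab equipment + textile bales: 7806 revenue at 12 m³.
Below 12 m³ the best achievable stays under 7430.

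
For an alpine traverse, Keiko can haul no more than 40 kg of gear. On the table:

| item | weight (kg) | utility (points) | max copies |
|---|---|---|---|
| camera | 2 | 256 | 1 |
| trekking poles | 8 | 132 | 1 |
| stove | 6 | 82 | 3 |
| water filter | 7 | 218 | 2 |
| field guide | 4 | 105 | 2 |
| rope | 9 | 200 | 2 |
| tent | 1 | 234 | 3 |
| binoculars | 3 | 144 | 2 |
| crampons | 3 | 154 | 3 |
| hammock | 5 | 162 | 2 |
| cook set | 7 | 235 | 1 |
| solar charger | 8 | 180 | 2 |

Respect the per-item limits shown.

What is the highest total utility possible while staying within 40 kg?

The ratio heuristic lands on camera + 3×tent + 2×binoculars + 3×crampons + 2×hammock + cook set (2267) but leaves 3 kg idle.
Dropping hammock frees 5 kg; slotting in water filter (7 kg) lifts the total to 2323 at 39 kg.
Nothing else within 40 kg beats 2323.

2323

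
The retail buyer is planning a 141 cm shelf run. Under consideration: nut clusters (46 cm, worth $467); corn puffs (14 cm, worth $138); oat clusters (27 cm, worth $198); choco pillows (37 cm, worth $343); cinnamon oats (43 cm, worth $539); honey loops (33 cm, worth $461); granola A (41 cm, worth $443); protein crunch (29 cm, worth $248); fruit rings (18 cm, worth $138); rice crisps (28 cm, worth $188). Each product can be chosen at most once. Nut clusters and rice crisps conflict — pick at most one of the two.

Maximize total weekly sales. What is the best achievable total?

A density-first pass picks corn puffs + cinnamon oats + honey loops + granola A — 1581 at 131 cm.
Replace granola A with nut clusters: the trade gains 24 net, giving 1605 at 136 cm.
The spare 5 cm is too small for any remaining product, and no feasible exchange beats 1605.

1605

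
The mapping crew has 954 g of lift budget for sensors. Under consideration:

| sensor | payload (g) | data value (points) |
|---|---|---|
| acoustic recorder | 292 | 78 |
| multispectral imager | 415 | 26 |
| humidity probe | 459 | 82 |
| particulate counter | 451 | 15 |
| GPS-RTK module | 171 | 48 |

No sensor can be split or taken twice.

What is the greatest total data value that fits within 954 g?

208

The ratio ordering already packs tightly: acoustic recorder + humidity probe + GPS-RTK module, 922 g, 208.
The closest alternative, acoustic recorder + humidity probe, reaches only 160.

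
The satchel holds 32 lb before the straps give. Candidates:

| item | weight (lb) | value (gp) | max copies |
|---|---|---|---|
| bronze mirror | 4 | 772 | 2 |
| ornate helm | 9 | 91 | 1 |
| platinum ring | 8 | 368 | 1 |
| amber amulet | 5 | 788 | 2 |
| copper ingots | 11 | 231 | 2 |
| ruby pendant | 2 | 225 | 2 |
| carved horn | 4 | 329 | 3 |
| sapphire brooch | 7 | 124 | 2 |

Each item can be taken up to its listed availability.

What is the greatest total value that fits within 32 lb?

4332

Greedy by ratio would take 2×bronze mirror + 2×amber amulet + 2×ruby pendant + 2×carved horn: 30 lb used, total 4228.
Dropping ruby pendant frees 2 lb; slotting in carved horn (4 lb) lifts the total to 4332 at 32 lb.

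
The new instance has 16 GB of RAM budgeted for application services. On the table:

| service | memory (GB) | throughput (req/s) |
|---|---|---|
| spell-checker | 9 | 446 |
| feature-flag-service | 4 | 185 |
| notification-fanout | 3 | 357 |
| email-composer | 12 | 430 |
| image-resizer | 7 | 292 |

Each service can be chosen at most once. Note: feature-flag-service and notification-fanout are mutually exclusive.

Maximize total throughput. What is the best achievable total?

803

Taking spell-checker + notification-fanout: 12 GB used, 803 in throughput.
Runner-up notification-fanout + email-composer tops out at 787.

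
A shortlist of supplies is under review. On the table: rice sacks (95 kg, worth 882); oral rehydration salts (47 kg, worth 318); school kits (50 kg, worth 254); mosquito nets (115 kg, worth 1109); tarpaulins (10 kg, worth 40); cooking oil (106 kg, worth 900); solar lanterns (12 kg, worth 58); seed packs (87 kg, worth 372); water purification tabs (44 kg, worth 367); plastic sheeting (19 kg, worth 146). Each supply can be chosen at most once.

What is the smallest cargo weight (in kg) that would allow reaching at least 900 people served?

Need the lightest bundle worth ≥ 900.
Taking rice sacks + tarpaulins gives 922 (≥ 900) for 105 kg.
Below 105 kg the best achievable stays under 900.

105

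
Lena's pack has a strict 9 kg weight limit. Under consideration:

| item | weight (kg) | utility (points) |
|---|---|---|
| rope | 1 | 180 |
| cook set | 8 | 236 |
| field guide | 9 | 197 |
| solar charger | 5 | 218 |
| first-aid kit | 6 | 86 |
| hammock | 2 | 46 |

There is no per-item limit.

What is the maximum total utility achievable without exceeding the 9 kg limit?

1620

Best packing: 9×rope — 9 kg, 1620 total.
No other feasible combination exceeds 1620.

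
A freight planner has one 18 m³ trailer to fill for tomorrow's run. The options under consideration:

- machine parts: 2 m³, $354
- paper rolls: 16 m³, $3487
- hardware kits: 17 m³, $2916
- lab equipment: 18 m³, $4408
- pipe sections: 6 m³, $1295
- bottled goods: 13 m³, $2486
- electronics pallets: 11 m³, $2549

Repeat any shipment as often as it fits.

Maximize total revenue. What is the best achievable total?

By revenue per m³: lab equipment 244.89, electronics pallets 231.73, paper rolls 217.94 lead.
Lab equipment uses 18 of the 18 m³ and totals 4408.
Every other selection either busts 18 m³ or fails to beat 4408.

4408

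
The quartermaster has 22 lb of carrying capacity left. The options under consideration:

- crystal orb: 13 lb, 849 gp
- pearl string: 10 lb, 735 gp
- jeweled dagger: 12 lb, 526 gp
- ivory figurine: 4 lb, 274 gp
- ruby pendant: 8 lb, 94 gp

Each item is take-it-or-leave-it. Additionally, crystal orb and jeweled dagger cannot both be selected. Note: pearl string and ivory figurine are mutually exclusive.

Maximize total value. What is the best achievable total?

1261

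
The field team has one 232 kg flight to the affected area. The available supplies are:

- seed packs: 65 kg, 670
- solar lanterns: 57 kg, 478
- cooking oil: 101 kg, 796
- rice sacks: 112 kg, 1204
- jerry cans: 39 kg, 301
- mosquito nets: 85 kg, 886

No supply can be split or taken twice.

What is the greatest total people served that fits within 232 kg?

2175

Greedy by ratio would take rice sacks + mosquito nets: 197 kg used, total 2090.
Dropping mosquito nets frees 85 kg; slotting in seed packs + jerry cans (104 kg) lifts the total to 2175 at 216 kg.
Next best is rice sacks + mosquito nets at 2090 (197 kg) — short by 85.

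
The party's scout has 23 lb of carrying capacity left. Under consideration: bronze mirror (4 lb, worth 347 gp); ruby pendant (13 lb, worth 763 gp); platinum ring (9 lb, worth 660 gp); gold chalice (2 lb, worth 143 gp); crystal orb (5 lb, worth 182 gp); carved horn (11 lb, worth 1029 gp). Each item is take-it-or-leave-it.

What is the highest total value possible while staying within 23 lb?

A density-first pass picks bronze mirror + gold chalice + crystal orb + carved horn — 1701 at 22 lb.
The 9 lb tied up in bronze mirror and crystal orb is better spent on platinum ring — total rises to 1832 (22 lb).
No other feasible combination exceeds 1832.

1832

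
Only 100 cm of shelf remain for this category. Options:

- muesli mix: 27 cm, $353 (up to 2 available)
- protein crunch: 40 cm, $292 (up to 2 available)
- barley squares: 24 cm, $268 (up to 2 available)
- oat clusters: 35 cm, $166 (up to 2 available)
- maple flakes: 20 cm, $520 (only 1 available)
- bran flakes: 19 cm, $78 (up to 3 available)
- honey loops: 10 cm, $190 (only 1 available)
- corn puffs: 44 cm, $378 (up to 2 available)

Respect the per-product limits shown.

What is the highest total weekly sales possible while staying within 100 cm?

1494

The ratio heuristic lands on 2×muesli mix + maple flakes + honey loops (1416) but leaves 16 cm idle.
Replace honey loops with barley squares: the trade gains 78 net, giving 1494 at 98 cm.
That's the maximum — no swap from here does better than 1494.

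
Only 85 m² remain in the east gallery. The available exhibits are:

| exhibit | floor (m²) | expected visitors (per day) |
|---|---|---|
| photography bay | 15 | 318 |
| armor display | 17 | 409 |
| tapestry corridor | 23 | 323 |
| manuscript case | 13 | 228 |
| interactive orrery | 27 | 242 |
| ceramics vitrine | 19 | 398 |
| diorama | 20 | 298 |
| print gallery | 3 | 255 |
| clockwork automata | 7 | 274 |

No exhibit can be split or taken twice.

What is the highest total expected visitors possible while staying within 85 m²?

1977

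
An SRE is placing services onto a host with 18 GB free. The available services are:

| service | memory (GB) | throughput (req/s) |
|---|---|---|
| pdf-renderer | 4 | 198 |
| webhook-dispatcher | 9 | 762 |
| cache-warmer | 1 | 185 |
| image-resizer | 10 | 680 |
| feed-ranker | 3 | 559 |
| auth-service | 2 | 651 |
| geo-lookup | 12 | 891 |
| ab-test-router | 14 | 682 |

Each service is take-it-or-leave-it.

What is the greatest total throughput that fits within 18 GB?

Greedy by ratio would take webhook-dispatcher + cache-warmer + feed-ranker + auth-service: 15 GB used, total 2157.
The 9 GB tied up in webhook-dispatcher is better spent on geo-lookup — total rises to 2286 (18 GB).

2286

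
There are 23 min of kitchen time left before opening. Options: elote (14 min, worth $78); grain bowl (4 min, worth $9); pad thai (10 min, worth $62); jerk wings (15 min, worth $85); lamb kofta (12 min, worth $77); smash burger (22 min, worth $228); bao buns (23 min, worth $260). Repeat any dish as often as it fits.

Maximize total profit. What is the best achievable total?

Taking bao buns: 23 min used, 260 in profit.
Nothing else within 23 min beats 260.

260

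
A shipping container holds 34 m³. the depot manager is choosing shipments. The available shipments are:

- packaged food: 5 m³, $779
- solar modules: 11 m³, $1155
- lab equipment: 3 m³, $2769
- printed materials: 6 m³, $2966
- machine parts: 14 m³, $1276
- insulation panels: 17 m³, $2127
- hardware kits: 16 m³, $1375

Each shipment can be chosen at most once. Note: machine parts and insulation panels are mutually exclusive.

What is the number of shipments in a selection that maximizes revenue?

Best achievable revenue is 8641.
packaged food + lab equipment + printed materials + insulation panels hits 8641 at 31 m³.
All optima have 4 shipments.

4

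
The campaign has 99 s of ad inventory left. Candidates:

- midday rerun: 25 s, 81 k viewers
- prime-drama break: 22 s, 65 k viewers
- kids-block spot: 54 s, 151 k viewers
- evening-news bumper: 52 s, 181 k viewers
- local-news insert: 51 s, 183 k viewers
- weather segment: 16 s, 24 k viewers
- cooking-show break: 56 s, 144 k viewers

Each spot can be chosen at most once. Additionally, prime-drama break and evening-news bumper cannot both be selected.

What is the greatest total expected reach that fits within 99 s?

329

Ranking by ratio (expected reach/s): local-news insert 3.59, evening-news bumper 3.48, midday rerun 3.24, prime-drama break 2.95.
Taking midday rerun + prime-drama break + local-news insert: 98 s used, 329 in expected reach.
Runner-up midday rerun + local-news insert + weather segment tops out at 288.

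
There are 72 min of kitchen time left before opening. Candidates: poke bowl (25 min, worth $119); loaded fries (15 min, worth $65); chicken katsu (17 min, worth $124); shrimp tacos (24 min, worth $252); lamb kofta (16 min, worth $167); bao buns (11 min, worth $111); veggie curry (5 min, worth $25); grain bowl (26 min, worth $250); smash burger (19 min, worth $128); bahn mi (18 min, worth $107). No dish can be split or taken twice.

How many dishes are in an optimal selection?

4

The maximum profit within 72 min is 694.
shrimp tacos + lamb kofta + veggie curry + grain bowl hits 694 at 71 min.
Any selection reaching 694 contains exactly 4 dishes.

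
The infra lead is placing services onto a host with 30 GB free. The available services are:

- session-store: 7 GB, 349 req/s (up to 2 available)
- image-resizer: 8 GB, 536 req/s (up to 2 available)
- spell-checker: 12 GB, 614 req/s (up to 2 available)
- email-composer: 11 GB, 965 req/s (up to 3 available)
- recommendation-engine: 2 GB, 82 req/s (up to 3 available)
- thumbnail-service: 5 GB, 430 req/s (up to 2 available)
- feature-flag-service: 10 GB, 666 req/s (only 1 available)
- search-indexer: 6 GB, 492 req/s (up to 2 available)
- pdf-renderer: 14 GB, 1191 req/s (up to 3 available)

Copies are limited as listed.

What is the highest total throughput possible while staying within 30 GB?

2586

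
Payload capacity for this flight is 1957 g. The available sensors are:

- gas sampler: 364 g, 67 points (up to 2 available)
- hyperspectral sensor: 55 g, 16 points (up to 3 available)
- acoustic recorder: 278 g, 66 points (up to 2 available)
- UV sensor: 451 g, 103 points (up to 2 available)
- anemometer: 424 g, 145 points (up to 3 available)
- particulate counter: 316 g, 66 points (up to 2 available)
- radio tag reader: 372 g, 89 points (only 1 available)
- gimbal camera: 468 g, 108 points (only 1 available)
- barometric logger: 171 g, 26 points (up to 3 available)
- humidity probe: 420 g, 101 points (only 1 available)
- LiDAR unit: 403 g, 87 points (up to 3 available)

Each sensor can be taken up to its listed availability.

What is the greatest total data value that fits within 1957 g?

599

A density-first pass picks 3×hyperspectral sensor + 3×anemometer + humidity probe — 584 at 1857 g.
Dropping hyperspectral sensor and humidity probe frees 475 g; slotting in 2×acoustic recorder (556 g) lifts the total to 599 at 1938 g.
The spare 19 g is too small for any remaining sensor, and no exchange beats 599.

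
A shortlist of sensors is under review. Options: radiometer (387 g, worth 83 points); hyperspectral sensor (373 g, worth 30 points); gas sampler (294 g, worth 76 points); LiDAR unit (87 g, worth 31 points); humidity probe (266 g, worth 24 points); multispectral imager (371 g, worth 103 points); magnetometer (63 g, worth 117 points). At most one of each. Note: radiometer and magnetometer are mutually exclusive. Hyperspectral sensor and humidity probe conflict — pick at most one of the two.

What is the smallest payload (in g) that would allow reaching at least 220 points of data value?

Need the lightest bundle worth ≥ 220.
multispectral imager + magnetometer: 220 data value at 434 g.
Below 434 g the best achievable stays under 220.

434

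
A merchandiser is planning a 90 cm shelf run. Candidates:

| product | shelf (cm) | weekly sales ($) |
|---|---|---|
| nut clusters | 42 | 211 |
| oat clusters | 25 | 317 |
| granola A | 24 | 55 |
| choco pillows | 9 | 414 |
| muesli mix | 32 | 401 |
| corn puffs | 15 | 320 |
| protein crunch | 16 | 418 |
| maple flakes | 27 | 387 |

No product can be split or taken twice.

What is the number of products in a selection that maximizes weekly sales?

4

Best achievable weekly sales is 1620.
One optimal bundle: choco pillows + muesli mix + protein crunch + maple flakes (84 cm).
All optima have 4 products.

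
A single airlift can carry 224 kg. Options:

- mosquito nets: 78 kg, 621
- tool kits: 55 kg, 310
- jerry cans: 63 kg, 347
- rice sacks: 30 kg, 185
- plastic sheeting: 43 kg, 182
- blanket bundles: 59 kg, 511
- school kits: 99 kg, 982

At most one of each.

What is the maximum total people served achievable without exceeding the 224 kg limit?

1840

A density-first pass picks rice sacks + blanket bundles + school kits — 1678 at 188 kg.
Dropping rice sacks frees 30 kg; slotting in jerry cans (63 kg) lifts the total to 1840 at 221 kg.
An exhaustive check of the 128 subsets confirms 1840.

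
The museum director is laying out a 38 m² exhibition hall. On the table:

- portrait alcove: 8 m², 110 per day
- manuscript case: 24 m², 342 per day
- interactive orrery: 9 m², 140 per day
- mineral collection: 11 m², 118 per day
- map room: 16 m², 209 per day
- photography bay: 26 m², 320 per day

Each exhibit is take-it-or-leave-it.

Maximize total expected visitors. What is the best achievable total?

Taking manuscript case + interactive orrery: 33 m² used, 482 in expected visitors.

482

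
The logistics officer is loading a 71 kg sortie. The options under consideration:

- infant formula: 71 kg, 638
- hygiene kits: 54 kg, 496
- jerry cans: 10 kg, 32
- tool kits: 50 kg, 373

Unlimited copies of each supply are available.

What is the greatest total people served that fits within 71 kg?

Density check — hygiene kits 9.19, infant formula 8.99, tool kits 7.46, jerry cans 3.20 are the best per kg.
A density-first pass picks hygiene kits + jerry cans — 528 at 64 kg.
Replace hygiene kits and jerry cans with infant formula: the trade gains 110 net, giving 638 at 71 kg.

638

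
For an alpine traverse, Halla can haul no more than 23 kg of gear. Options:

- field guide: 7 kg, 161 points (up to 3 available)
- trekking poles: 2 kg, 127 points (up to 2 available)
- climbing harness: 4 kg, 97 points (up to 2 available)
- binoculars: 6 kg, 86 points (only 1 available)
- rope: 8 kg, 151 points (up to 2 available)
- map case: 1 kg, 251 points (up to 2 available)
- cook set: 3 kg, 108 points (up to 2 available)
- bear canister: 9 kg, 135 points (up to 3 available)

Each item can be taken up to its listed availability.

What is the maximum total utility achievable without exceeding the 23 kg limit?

1230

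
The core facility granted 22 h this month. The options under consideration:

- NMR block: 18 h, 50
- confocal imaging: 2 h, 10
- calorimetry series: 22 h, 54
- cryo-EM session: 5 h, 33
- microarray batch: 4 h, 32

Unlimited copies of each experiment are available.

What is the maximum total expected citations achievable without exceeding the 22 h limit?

Best packing: confocal imaging + 5×microarray batch — 22 h, 170 total.
No other feasible combination exceeds 170.

170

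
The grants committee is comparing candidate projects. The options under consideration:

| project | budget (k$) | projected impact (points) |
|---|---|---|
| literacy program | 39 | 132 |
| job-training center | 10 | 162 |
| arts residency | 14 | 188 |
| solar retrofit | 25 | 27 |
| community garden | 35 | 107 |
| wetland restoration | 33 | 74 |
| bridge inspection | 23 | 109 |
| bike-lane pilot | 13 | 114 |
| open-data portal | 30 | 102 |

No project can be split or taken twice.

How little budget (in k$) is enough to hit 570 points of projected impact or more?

Need the lightest bundle worth ≥ 570.
job-training center + arts residency + bridge inspection + bike-lane pilot: 573 projected impact at 60 k$.
Any bundle with less than 60 k$ falls short of 570.

60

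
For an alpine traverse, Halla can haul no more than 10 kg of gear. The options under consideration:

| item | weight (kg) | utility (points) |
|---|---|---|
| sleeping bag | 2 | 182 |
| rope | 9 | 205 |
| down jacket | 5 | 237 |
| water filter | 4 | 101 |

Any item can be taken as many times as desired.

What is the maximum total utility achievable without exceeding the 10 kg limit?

Taking 5×sleeping bag: 10 kg used, 910 in utility.
No other feasible combination exceeds 910.

910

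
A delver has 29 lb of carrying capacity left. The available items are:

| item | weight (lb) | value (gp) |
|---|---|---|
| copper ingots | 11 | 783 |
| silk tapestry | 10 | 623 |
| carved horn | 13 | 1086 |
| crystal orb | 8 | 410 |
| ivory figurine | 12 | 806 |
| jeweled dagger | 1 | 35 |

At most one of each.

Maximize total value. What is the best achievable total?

A density-first pass picks copper ingots + carved horn + jeweled dagger — 1904 at 25 lb.
Replace copper ingots with ivory figurine: the trade gains 23 net, giving 1927 at 26 lb.
The closest alternative, copper ingots + carved horn + jeweled dagger, reaches only 1904.

1927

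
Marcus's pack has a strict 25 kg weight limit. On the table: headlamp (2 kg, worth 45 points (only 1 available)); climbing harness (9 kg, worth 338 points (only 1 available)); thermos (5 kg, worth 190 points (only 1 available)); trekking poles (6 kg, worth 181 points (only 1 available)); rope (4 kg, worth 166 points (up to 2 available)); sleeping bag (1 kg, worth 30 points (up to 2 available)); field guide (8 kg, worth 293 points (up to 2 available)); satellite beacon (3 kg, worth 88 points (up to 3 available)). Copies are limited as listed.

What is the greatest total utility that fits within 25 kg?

Taking the top-ratio items first gives climbing harness + thermos + 2×rope + 2×sleeping bag for 920 (24 kg).
Dropping thermos and 2×sleeping bag frees 7 kg; slotting in field guide (8 kg) lifts the total to 963 at 25 kg.
No other feasible combination exceeds 963.

963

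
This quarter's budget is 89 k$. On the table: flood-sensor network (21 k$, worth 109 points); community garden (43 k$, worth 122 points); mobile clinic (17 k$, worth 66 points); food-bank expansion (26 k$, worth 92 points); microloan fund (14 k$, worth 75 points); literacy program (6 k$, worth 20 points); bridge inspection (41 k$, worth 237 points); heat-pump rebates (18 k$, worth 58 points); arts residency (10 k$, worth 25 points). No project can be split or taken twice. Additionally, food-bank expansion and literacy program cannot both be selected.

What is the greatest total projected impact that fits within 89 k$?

446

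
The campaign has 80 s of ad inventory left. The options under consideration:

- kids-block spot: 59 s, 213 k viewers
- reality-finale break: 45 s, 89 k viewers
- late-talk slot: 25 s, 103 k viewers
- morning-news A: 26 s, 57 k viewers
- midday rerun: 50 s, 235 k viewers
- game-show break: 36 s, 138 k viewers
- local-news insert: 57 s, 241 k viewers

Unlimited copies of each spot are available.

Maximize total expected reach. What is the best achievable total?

Best packing: late-talk slot + midday rerun — 75 s, 338 total.
Every other selection either busts 80 s or fails to beat 338.

338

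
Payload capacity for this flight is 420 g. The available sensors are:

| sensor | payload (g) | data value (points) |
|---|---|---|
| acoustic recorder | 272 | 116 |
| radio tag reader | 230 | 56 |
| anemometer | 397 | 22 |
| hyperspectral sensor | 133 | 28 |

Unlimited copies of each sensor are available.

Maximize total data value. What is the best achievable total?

Density check — acoustic recorder 0.43, radio tag reader 0.24, hyperspectral sensor 0.21, anemometer 0.06 are the best per g.
Best packing: acoustic recorder + hyperspectral sensor — 405 g, 144 total.
Nothing else within 420 g beats 144.

144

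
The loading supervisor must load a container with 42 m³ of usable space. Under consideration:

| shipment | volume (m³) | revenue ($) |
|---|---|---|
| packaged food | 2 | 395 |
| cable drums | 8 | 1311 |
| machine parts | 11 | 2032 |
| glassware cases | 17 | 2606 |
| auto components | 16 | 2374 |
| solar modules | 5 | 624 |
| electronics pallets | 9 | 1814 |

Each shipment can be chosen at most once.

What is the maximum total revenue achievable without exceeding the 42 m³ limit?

7076

A density-first pass picks packaged food + cable drums + machine parts + solar modules + electronics pallets — 6176 at 35 m³.
Dropping packaged food and cable drums frees 10 m³; slotting in glassware cases (17 m³) lifts the total to 7076 at 42 m³.
Every other selection either busts 42 m³ or fails to beat 7076.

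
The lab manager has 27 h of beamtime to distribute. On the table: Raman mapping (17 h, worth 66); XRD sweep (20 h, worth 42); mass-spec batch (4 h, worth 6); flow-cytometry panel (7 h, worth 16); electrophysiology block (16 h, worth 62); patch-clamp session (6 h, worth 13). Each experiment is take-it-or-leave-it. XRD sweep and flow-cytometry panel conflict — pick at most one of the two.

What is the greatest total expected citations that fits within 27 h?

85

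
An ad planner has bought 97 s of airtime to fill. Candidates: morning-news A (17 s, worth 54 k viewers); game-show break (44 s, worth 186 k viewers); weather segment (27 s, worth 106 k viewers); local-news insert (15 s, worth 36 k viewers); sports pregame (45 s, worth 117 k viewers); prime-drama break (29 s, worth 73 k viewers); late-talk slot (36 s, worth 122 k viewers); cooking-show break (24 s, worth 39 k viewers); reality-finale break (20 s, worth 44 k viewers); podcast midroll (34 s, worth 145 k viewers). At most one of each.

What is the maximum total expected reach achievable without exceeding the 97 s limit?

Best packing: morning-news A + game-show break + podcast midroll — 95 s, 385 total.

385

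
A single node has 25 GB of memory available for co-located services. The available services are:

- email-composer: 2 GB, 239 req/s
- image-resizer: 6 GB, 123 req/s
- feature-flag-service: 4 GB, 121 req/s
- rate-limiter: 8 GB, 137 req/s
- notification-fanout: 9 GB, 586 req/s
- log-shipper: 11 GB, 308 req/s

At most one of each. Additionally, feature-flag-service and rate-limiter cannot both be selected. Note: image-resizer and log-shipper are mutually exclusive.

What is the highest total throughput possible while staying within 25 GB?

1133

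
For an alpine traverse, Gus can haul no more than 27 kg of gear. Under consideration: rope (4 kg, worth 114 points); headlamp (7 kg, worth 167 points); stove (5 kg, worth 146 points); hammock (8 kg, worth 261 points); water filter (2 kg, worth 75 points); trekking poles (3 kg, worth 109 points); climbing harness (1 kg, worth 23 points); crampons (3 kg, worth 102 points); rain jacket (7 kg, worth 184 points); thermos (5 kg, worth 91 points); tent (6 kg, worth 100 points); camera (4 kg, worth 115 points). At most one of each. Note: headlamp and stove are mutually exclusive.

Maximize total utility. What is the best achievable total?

Ranking by ratio (utility/kg): water filter 37.50, trekking poles 36.33, crampons 34.00, hammock 32.62.
Filling by ratio: stove + hammock + water filter + trekking poles + climbing harness + crampons + camera for 831, with 1 kg left unused.
Dropping water filter and climbing harness frees 3 kg; slotting in rope (4 kg) lifts the total to 847 at 27 kg.
An exhaustive check of the 4096 subsets confirms 847.

847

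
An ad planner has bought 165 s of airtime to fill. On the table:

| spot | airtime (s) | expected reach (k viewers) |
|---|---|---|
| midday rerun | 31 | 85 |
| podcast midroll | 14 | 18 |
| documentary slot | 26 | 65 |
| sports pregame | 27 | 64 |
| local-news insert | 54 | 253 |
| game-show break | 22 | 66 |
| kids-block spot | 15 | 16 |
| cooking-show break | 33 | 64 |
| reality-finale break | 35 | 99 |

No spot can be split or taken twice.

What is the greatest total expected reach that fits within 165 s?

Ranking by ratio (expected reach/s): local-news insert 4.69, game-show break 3.00, reality-finale break 2.83.
Taking the top-ratio spots first gives midday rerun + podcast midroll + local-news insert + game-show break + reality-finale break for 521 (156 s).
Replace midday rerun and podcast midroll with documentary slot + sports pregame: the trade gains 26 net, giving 547 at 164 s.

547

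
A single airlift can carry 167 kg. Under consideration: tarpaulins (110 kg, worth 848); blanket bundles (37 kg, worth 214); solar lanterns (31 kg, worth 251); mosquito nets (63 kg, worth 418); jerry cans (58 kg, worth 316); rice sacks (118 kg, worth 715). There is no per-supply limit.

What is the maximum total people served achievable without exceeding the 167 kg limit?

Best packing: 5×solar lanterns — 155 kg, 1255 total.
Nothing else within 167 kg beats 1255.

1255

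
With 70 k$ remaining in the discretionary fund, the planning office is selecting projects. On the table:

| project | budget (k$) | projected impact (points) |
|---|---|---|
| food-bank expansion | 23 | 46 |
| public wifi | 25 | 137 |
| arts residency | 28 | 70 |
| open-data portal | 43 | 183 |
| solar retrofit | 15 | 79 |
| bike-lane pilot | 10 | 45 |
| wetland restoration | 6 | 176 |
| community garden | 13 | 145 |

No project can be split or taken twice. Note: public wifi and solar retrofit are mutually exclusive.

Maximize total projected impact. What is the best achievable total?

504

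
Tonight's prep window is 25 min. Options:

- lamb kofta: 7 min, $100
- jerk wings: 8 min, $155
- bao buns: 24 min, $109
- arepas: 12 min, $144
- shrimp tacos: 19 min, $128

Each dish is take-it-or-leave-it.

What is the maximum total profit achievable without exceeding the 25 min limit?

299

The ratio heuristic lands on lamb kofta + jerk wings (255) but leaves 10 min idle.
The 7 min tied up in lamb kofta is better spent on arepas — total rises to 299 (20 min).
Next best is lamb kofta + jerk wings at 255 (15 min) — short by 44.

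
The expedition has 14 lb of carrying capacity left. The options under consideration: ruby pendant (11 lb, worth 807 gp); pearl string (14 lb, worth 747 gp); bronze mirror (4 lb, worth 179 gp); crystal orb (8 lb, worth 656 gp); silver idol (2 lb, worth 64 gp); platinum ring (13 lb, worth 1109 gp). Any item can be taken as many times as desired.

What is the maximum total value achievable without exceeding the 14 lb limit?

The ratio ordering already packs tightly: platinum ring, 13 lb, 1109.
No other feasible combination exceeds 1109.

1109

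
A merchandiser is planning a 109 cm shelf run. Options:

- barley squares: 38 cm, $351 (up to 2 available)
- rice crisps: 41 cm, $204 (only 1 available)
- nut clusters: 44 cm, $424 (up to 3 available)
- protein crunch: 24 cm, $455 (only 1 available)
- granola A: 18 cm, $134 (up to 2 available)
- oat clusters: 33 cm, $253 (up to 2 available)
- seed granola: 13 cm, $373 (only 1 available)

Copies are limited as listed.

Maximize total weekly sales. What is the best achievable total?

1432

Ranking by ratio (weekly sales/cm): seed granola 28.69, protein crunch 18.96, nut clusters 9.64, barley squares 9.24.
The ratio heuristic lands on nut clusters + protein crunch + granola A + seed granola (1386) but leaves 10 cm idle.
The 62 cm tied up in nut clusters and granola A is better spent on barley squares + oat clusters — total rises to 1432 (108 cm).
No other feasible combination exceeds 1432.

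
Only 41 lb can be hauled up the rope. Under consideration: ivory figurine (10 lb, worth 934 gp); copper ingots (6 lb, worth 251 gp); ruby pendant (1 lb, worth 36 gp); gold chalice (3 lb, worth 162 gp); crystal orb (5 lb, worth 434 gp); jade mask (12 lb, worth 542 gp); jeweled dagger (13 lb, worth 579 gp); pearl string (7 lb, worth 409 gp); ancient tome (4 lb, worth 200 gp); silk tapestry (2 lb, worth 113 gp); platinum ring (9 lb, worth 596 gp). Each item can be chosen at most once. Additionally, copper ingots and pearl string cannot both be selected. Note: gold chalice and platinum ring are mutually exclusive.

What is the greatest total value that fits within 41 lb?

2743

Best packing: ivory figurine + crystal orb + jeweled dagger + ancient tome + platinum ring — 41 lb, 2743 total.
Next best is ivory figurine + ruby pendant + crystal orb + jade mask + ancient tome + platinum ring at 2742 (41 lb) — short by 1.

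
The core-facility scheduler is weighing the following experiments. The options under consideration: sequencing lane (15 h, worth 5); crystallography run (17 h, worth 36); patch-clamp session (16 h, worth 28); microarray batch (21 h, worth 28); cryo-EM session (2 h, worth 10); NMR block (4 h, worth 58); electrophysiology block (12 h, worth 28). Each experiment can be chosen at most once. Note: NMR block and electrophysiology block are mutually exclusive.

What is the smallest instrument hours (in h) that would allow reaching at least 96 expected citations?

22

Need the lightest bundle worth ≥ 96.
patch-clamp session + cryo-EM session + NMR block: 96 expected citations at 22 h.
Any bundle with less than 22 h falls short of 96.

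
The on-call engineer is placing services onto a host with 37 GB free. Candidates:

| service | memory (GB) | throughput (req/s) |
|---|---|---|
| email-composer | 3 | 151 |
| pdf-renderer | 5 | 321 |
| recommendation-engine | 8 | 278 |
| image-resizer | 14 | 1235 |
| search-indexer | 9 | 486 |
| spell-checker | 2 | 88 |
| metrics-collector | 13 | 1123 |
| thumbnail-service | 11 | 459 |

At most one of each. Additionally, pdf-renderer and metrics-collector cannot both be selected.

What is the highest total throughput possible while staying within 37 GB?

2844

Best packing: image-resizer + search-indexer + metrics-collector — 36 GB, 2844 total.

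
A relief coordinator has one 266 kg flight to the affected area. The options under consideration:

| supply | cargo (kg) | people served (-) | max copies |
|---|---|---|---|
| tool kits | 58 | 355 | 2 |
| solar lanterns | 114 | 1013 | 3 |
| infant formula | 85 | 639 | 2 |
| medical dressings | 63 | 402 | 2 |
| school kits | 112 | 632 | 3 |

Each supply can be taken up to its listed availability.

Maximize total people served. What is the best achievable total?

2054

By people served per kg: solar lanterns 8.89, infant formula 7.52, medical dressings 6.38 lead.
A density-first pass picks 2×solar lanterns — 2026 at 228 kg.
The 114 kg tied up in solar lanterns is better spent on infant formula + medical dressings — total rises to 2054 (262 kg).
Nothing else within 266 kg beats 2054.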